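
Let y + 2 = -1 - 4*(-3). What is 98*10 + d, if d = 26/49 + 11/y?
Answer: 432953/441 ≈ 981.75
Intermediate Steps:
y = 9 (y = -2 + (-1 - 4*(-3)) = -2 + (-1 + 12) = -2 + 11 = 9)
d = 773/441 (d = 26/49 + 11/9 = 773/441 ≈ 1.7528)
98*10 + d = 98*10 + 773/441 = 980 + 773/441 = 432953/441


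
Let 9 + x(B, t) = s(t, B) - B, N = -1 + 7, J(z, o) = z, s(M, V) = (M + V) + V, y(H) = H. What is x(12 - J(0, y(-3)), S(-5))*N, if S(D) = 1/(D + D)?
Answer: 87/5 ≈ 17.400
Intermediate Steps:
s(M, V) = M + 2*V
S(D) = 1/(2*D)
N = 6
x(B, t) = -9 + B + t (x(B, t) = -9 + ((t + 2*B) - B) = -9 + (B + t) = -9 + B + t)
x(12 - J(0, y(-3)), S(-5))*N = (-9 + (12 - 1*0) + (1/2)/(-5))*6 = (-9 + (12 + 0) + (1/2)*(-1/5))*6 = (-9 + 12 - 1/10)*6 = (29/10)*6 = 87/5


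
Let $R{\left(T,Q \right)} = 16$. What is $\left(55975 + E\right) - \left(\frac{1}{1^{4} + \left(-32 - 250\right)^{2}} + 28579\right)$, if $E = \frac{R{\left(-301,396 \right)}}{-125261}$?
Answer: $\frac{272901993163239}{9961381025} \approx 27396.0$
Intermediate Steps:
$E = - \frac{16}{125261}$ ($E = \frac{16}{-125261} = 16 \left(- \frac{1}{125261}\right) = - \frac{16}{125261} \approx -0.00012773$)
$\left(55975 + E\right) - \left(\frac{1}{1^{4} + \left(-32 - 250\right)^{2}} + 28579\right) = \left(55975 - \frac{16}{125261}\right) - \left(\frac{1}{1^{4} + \left(-32 - 250\right)^{2}} + 28579\right) = \frac{7011484459}{125261} - \left(\frac{1}{1 + \left(-282\right)^{2}} + 28579\right) = \frac{7011484459}{125261} - \left(\frac{1}{1 + 79524} + 28579\right) = \frac{7011484459}{125261} - \left(\frac{1}{79525} + 28579\right) = \frac{7011484459}{125261} - \frac{2272744976}{79525} = \frac{272901993163239}{9961381025}$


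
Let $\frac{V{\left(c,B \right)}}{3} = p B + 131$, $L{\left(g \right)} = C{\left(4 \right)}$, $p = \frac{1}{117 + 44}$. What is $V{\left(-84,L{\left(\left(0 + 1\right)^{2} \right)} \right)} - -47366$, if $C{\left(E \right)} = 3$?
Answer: $\frac{7689208}{161} \approx 47759.0$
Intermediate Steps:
$p = \frac{1}{161} \approx 0.0062112$
$L{\left(g \right)} = 3$
$V{\left(c,B \right)} = 393 + \frac{3 B}{161}$ ($V{\left(c,B \right)} = 3 \left(\frac{B}{161} + 131\right) = 3 \left(131 + \frac{B}{161}\right) = 393 + \frac{3 B}{161}$)
$V{\left(-84,L{\left(\left(0 + 1\right)^{2} \right)} \right)} - -47366 = \left(393 + \frac{3}{161} \cdot 3\right) - -47366 = \left(393 + \frac{9}{161}\right) + 47366 = \frac{63282}{161} + 47366 = \frac{7689208}{161}$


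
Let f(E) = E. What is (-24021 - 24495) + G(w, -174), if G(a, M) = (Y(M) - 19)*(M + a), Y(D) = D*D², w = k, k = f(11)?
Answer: 858642493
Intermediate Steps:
k = 11
w = 11
Y(D) = D³
G(a, M) = (-19 + M³)*(M + a) (G(a, M) = (M³ - 19)*(M + a) = (-19 + M³)*(M + a))
(-24021 - 24495) + G(w, -174) = (-24021 - 24495) + ((-174)⁴ - 19*(-174) - 19*11 + 11*(-174)³) = -48516 + (916636176 + 3306 - 209 + 11*(-5268024)) = -48516 + (916636176 + 3306 - 209 - 57948264) = -48516 + 858691009 = 858642493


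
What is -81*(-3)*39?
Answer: 9477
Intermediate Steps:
-81*(-3)*39 = -27*(-9)*39 = 243*39 = 9477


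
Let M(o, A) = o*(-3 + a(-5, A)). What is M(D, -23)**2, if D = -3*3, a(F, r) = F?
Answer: 5184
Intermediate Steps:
D = -9
M(o, A) = -8*o (M(o, A) = o*(-3 - 5) = o*(-8) = -8*o)
M(D, -23)**2 = (-8*(-9))**2 = 72**2 = 5184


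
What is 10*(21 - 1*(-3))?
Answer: 240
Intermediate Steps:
10*(21 - 1*(-3)) = 10*(21 + 3) = 10*24 = 240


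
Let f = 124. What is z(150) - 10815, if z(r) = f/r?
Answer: -811063/75 ≈ -10814.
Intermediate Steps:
z(r) = 124/r
z(150) - 10815 = 124/150 - 10815 = 124*(1/150) - 10815 = 62/75 - 10815 = -811063/75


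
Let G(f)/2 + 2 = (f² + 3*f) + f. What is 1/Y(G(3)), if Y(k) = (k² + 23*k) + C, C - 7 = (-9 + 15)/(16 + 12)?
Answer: 14/32553 ≈ 0.00043007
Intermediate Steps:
C = 101/14 (C = 7 + (-9 + 15)/(16 + 12) = 7 + 6/28 = 7 + 6*(1/28) = 7 + 3/14 = 101/14 ≈ 7.2143)
G(f) = -4 + 2*f² + 8*f (G(f) = -4 + 2*((f² + 3*f) + f) = -4 + 2*(f² + 4*f) = -4 + (2*f² + 8*f) = -4 + 2*f² + 8*f)
Y(k) = 101/14 + k² + 23*k (Y(k) = (k² + 23*k) + 101/14 = 101/14 + k² + 23*k)
1/Y(G(3)) = 1/(101/14 + (-4 + 2*3² + 8*3)² + 23*(-4 + 2*3² + 8*3)) = 1/(101/14 + (-4 + 2*9 + 24)² + 23*(-4 + 2*9 + 24)) = 1/(101/14 + (-4 + 18 + 24)² + 23*(-4 + 18 + 24)) = 1/(101/14 + 38² + 23*38) = 1/(101/14 + 1444 + 874) = 1/(32553/14) = 14/32553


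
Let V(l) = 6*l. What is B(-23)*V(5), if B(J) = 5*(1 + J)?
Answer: -3300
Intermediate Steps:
B(J) = 5 + 5*J
B(-23)*V(5) = (5 + 5*(-23))*(6*5) = (5 - 115)*30 = -110*30 = -3300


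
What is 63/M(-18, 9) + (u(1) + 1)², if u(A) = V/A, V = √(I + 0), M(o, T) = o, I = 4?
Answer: 11/2 ≈ 5.5000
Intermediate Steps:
V = 2 (V = √(4 + 0) = √4 = 2)
u(A) = 2/A
63/M(-18, 9) + (u(1) + 1)² = 63/(-18) + (2/1 + 1)² = 63*(-1/18) + (2*1 + 1)² = -7/2 + (2 + 1)² = -7/2 + 3² = -7/2 + 9 = 11/2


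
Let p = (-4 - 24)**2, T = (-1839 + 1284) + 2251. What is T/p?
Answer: 106/49 ≈ 2.1633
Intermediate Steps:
T = 1696 (T = -555 + 2251 = 1696)
p = 784 (p = (-28)**2 = 784)
T/p = 1696/784 = 1696*(1/784) = 106/49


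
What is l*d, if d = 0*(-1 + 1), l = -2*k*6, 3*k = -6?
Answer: 0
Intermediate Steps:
k = -2 (k = (⅓)*(-6) = -2)
l = 24 (l = -2*(-2)*6 = 4*6 = 24)
d = 0 (d = 0*0 = 0)
l*d = 24*0 = 0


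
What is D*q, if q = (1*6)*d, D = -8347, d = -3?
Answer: 150246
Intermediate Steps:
q = -18 (q = (1*6)*(-3) = 6*(-3) = -18)
D*q = -8347*(-18) = 150246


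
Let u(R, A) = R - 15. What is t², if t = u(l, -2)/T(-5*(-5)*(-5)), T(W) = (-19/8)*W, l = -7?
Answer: 30976/5640625 ≈ 0.0054916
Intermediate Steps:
T(W) = -19*W/8 (T(W) = (-19*⅛)*W = -19*W/8)
u(R, A) = -15 + R
t = -176/2375 (t = (-15 - 7)/((-19*(-5*(-5))*(-5)/8)) = -22/((-475*(-5)/8)) = -22/((-19/8*(-125))) = -22/2375/8 = -22*8/2375 = -176/2375 ≈ -0.074105)
t² = (-176/2375)² = 30976/5640625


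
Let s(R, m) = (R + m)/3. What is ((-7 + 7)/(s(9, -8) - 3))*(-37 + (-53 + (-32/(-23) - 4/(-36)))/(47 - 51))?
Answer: 0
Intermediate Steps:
s(R, m) = R/3 + m/3 (s(R, m) = (R + m)*(1/3) = R/3 + m/3)
((-7 + 7)/(s(9, -8) - 3))*(-37 + (-53 + (-32/(-23) - 4/(-36)))/(47 - 51)) = ((-7 + 7)/(((1/3)*9 + (1/3)*(-8)) - 3))*(-37 + (-53 + (-32/(-23) - 4/(-36)))/(47 - 51)) = (0/((3 - 8/3) - 3))*(-37 + (-53 + (-32*(-1/23) - 4*(-1/36)))/(-4)) = (0/(1/3 - 3))*(-37 + (-53 + (32/23 + 1/9))*(-1/4)) = (0/(-8/3))*(-37 + (-53 + 311/207)*(-1/4)) = (0*(-3/8))*(-37 - 10660/207*(-1/4)) = 0*(-37 + 2665/207) = 0*(-4994/207) = 0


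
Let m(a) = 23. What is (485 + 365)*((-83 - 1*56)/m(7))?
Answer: -118150/23 ≈ -5137.0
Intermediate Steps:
(485 + 365)*((-83 - 1*56)/m(7)) = (485 + 365)*((-83 - 1*56)/23) = 850*((-83 - 56)*(1/23)) = 850*(-139*1/23) = 850*(-139/23) = -118150/23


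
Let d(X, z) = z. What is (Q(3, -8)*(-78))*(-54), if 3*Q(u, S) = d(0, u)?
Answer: 4212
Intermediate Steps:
Q(u, S) = u/3
(Q(3, -8)*(-78))*(-54) = (((⅓)*3)*(-78))*(-54) = (1*(-78))*(-54) = -78*(-54) = 4212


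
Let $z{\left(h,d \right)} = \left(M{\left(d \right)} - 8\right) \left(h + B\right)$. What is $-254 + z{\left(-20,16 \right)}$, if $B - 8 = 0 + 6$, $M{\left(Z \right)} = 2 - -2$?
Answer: $-230$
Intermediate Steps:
$M{\left(Z \right)} = 4$ ($M{\left(Z \right)} = 2 + 2 = 4$)
$B = 14$ ($B = 8 + \left(0 + 6\right) = 8 + 6 = 14$)
$z{\left(h,d \right)} = -56 - 4 h$ ($z{\left(h,d \right)} = \left(4 - 8\right) \left(h + 14\right) = - 4 \left(14 + h\right) = -56 - 4 h$)
$-254 + z{\left(-20,16 \right)} = -254 - -24 = -254 + \left(-56 + 80\right) = -254 + 24 = -230$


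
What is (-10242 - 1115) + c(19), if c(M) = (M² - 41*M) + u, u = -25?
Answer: -11800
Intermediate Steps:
c(M) = -25 + M² - 41*M (c(M) = (M² - 41*M) - 25 = -25 + M² - 41*M)
(-10242 - 1115) + c(19) = (-10242 - 1115) + (-25 + 19² - 41*19) = -11357 + (-25 + 361 - 779) = -11357 - 443 = -11800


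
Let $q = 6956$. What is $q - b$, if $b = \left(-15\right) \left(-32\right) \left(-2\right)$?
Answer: $7916$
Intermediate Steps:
$b = -960$ ($b = 480 \left(-2\right) = -960$)
$q - b = 6956 - -960 = 6956 + 960 = 7916$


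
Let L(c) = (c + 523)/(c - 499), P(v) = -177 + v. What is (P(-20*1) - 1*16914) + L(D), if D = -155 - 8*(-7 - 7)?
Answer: -4637321/271 ≈ -17112.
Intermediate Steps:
D = -43 (D = -155 - 8*(-14) = -155 + 112 = -43)
L(c) = (523 + c)/(-499 + c)
(P(-20*1) - 1*16914) + L(D) = ((-177 - 20*1) - 1*16914) + (523 - 43)/(-499 - 43) = ((-177 - 20) - 16914) + 480/(-542) = (-197 - 16914) - 1/542*480 = -17111 - 240/271 = -4637321/271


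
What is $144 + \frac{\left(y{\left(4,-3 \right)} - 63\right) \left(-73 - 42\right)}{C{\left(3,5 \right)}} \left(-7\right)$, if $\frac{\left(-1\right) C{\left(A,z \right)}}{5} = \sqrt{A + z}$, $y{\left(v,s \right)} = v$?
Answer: $144 + \frac{9499 \sqrt{2}}{4} \approx 3502.4$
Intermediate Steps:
$C{\left(A,z \right)} = - 5 \sqrt{A + z}$
$144 + \frac{\left(y{\left(4,-3 \right)} - 63\right) \left(-73 - 42\right)}{C{\left(3,5 \right)}} \left(-7\right) = 144 + \frac{\left(4 - 63\right) \left(-73 - 42\right)}{\left(-5\right) \sqrt{3 + 5}} \left(-7\right) = 144 + \frac{\left(-59\right) \left(-115\right)}{\left(-5\right) \sqrt{8}} \left(-7\right) = 144 + \frac{6785}{\left(-5\right) 2 \sqrt{2}} \left(-7\right) = 144 + \frac{6785}{\left(-10\right) \sqrt{2}} \left(-7\right) = 144 + 6785 \left(- \frac{\sqrt{2}}{20}\right) \left(-7\right) = 144 + - \frac{1357 \sqrt{2}}{4} \left(-7\right) = 144 + \frac{9499 \sqrt{2}}{4}$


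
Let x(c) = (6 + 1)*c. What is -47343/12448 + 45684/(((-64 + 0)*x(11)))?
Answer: -12530949/958496 ≈ -13.074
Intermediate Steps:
x(c) = 7*c
-47343/12448 + 45684/(((-64 + 0)*x(11))) = -47343/12448 + 45684/(((-64 + 0)*(7*11))) = -47343*1/12448 + 45684/((-64*77)) = -47343/12448 + 45684/(-4928) = -47343/12448 + 45684*(-1/4928) = -47343/12448 - 11421/1232 = -12530949/958496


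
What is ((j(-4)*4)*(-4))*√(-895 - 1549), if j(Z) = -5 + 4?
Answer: 32*I*√611 ≈ 790.99*I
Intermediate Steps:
j(Z) = -1
((j(-4)*4)*(-4))*√(-895 - 1549) = (-1*4*(-4))*√(-895 - 1549) = (-4*(-4))*√(-2444) = 16*(2*I*√611) = 32*I*√611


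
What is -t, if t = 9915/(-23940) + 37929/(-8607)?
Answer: 1161823/240996 ≈ 4.8209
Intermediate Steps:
t = -1161823/240996 (t = 9915*(-1/23940) + 37929*(-1/8607) = -661/1596 - 12643/2869 = -1161823/240996 ≈ -4.8209)
-t = -1*(-1161823/240996) = 1161823/240996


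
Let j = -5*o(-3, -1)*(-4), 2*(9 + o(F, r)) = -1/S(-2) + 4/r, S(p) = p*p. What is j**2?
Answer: 198025/4 ≈ 49506.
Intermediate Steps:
S(p) = p**2
o(F, r) = -73/8 + 2/r (o(F, r) = -9 + (-1/((-2)**2) + 4/r)/2 = -9 + (-1/4 + 4/r)/2 = -9 + (-1/8 + 2/r) = -73/8 + 2/r)
j = -445/2 (j = -5*(-73/8 + 2/(-1))*(-4) = -5*(-73/8 + 2*(-1))*(-4) = -5*(-73/8 - 2)*(-4) = -5*(-89/8)*(-4) = (445/8)*(-4) = -445/2 ≈ -222.50)
j**2 = (-445/2)**2 = 198025/4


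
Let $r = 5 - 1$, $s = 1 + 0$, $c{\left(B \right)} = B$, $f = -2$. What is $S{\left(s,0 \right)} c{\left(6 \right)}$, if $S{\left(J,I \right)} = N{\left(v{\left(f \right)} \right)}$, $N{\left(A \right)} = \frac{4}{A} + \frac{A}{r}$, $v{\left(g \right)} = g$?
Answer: $-15$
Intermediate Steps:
$s = 1$
$r = 4$ ($r = 5 - 1 = 4$)
$N{\left(A \right)} = \frac{4}{A} + \frac{A}{4}$
$S{\left(J,I \right)} = - \frac{5}{2}$ ($S{\left(J,I \right)} = \frac{4}{-2} + \frac{1}{4} \left(-2\right) = 4 \left(- \frac{1}{2}\right) - \frac{1}{2} = -2 - \frac{1}{2} = - \frac{5}{2}$)
$S{\left(s,0 \right)} c{\left(6 \right)} = \left(- \frac{5}{2}\right) 6 = -15$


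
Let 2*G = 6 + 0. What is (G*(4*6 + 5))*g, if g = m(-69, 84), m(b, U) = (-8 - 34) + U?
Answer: 3654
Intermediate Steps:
m(b, U) = -42 + U
G = 3 (G = (6 + 0)/2 = (1/2)*6 = 3)
g = 42 (g = -42 + 84 = 42)
(G*(4*6 + 5))*g = (3*(4*6 + 5))*42 = (3*(24 + 5))*42 = (3*29)*42 = 87*42 = 3654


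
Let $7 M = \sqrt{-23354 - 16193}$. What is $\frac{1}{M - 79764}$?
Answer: $- \frac{3908436}{311752528651} - \frac{7 i \sqrt{39547}}{311752528651} \approx -1.2537 \cdot 10^{-5} - 4.4652 \cdot 10^{-9} i$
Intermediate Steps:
$M = \frac{i \sqrt{39547}}{7}$ ($M = \frac{\sqrt{-23354 - 16193}}{7} = \frac{\sqrt{-39547}}{7} = \frac{i \sqrt{39547}}{7} \approx 28.409 i$)
$\frac{1}{M - 79764} = \frac{1}{\frac{i \sqrt{39547}}{7} - 79764} = \frac{1}{-79764 + \frac{i \sqrt{39547}}{7}}$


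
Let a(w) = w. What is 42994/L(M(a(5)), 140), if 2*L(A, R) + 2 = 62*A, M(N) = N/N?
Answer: 21497/15 ≈ 1433.1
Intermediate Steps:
M(N) = 1
L(A, R) = -1 + 31*A (L(A, R) = -1 + (62*A)/2 = -1 + 31*A)
42994/L(M(a(5)), 140) = 42994/(-1 + 31*1) = 42994/(-1 + 31) = 42994/30 = 42994*(1/30) = 21497/15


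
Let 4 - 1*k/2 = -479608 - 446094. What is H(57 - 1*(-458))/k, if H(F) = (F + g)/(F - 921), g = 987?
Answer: -751/375836636 ≈ -1.9982e-6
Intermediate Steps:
k = 1851412 (k = 8 - 2*(-479608 - 446094) = 8 - 2*(-925702) = 8 + 1851404 = 1851412)
H(F) = (987 + F)/(-921 + F) (H(F) = (F + 987)/(F - 921) = (987 + F)/(-921 + F))
H(57 - 1*(-458))/k = ((987 + (57 - 1*(-458)))/(-921 + (57 - 1*(-458))))/1851412 = ((987 + (57 + 458))/(-921 + (57 + 458)))*(1/1851412) = ((987 + 515)/(-921 + 515))*(1/1851412) = (1502/(-406))*(1/1851412) = -1/406*1502*(1/1851412) = -751/203*1/1851412 = -751/375836636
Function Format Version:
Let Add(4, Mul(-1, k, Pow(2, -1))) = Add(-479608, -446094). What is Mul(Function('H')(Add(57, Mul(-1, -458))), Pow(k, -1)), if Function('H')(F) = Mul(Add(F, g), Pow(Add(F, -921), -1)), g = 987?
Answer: Rational(-751, 375836636) ≈ -1.9982e-6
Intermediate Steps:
k = 1851412 (k = Add(8, Mul(-2, Add(-479608, -446094))) = Add(8, Mul(-2, -925702)) = Add(8, 1851404) = 1851412)
Function('H')(F) = Mul(Pow(Add(-921, F), -1), Add(987, F)) (Function('H')(F) = Mul(Add(F, 987), Pow(Add(F, -921), -1)) = Mul(Add(987, F), Pow(Add(-921, F), -1)) = Mul(Pow(Add(-921, F), -1), Add(987, F)))
Mul(Function('H')(Add(57, Mul(-1, -458))), Pow(k, -1)) = Mul(Mul(Pow(Add(-921, Add(57, Mul(-1, -458))), -1), Add(987, Add(57, Mul(-1, -458)))), Pow(1851412, -1)) = Mul(Mul(Pow(Add(-921, Add(57, 458)), -1), Add(987, Add(57, 458))), Rational(1, 1851412)) = Mul(Mul(Pow(Add(-921, 515), -1), Add(987, 515)), Rational(1, 1851412)) = Mul(Mul(Pow(-406, -1), 1502), Rational(1, 1851412)) = Mul(Mul(Rational(-1, 406), 1502), Rational(1, 1851412)) = Mul(Rational(-751, 203), Rational(1, 1851412)) = Rational(-751, 375836636)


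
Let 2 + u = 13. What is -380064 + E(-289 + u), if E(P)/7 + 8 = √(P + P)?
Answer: -380120 + 14*I*√139 ≈ -3.8012e+5 + 165.06*I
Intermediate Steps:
u = 11 (u = -2 + 13 = 11)
E(P) = -56 + 7*√2*√P (E(P) = -56 + 7*√(P + P) = -56 + 7*√(2*P) = -56 + 7*(√2*√P) = -56 + 7*√2*√P)
-380064 + E(-289 + u) = -380064 + (-56 + 7*√2*√(-289 + 11)) = -380064 + (-56 + 7*√2*√(-278)) = -380064 + (-56 + 7*√2*(I*√278)) = -380064 + (-56 + 14*I*√139) = -380120 + 14*I*√139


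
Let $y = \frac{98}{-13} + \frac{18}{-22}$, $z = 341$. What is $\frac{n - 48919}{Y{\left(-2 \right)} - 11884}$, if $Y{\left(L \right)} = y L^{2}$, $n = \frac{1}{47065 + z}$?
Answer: $\frac{331624738159}{80788925952} \approx 4.1048$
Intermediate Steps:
$y = - \frac{1195}{143}$ ($y = 98 \left(- \frac{1}{13}\right) + 18 \left(- \frac{1}{22}\right) = - \frac{98}{13} - \frac{9}{11} = - \frac{1195}{143} \approx -8.3566$)
$n = \frac{1}{47406}$ ($n = \frac{1}{47065 + 341} = \frac{1}{47406} \approx 2.1094 \cdot 10^{-5}$)
$Y{\left(L \right)} = - \frac{1195 L^{2}}{143}$
$\frac{n - 48919}{Y{\left(-2 \right)} - 11884} = \frac{\frac{1}{47406} - 48919}{- \frac{1195 \left(-2\right)^{2}}{143} - 11884} = - \frac{2319054113}{47406 \left(\left(- \frac{1195}{143}\right) 4 - 11884\right)} = - \frac{2319054113}{47406 \left(- \frac{4780}{143} - 11884\right)} = - \frac{2319054113}{47406 \left(- \frac{1704192}{143}\right)} = \left(- \frac{2319054113}{47406}\right) \left(- \frac{143}{1704192}\right) = \frac{331624738159}{80788925952}$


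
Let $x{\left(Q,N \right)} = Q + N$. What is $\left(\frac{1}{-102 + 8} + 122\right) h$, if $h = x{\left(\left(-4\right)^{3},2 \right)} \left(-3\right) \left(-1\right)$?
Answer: $- \frac{1066431}{47} \approx -22690.0$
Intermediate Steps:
$x{\left(Q,N \right)} = N + Q$
$h = -186$ ($h = \left(2 + \left(-4\right)^{3}\right) \left(-3\right) \left(-1\right) = \left(2 - 64\right) \left(-3\right) \left(-1\right) = \left(-62\right) \left(-3\right) \left(-1\right) = 186 \left(-1\right) = -186$)
$\left(\frac{1}{-102 + 8} + 122\right) h = \left(\frac{1}{-102 + 8} + 122\right) \left(-186\right) = \left(\frac{1}{-94} + 122\right) \left(-186\right) = \left(- \frac{1}{94} + 122\right) \left(-186\right) = \frac{11467}{94} \left(-186\right) = - \frac{1066431}{47}$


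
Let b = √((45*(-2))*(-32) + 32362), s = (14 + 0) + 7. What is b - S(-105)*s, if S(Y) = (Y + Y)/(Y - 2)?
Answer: -4410/107 + √35242 ≈ 146.51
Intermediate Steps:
S(Y) = 2*Y/(-2 + Y) (S(Y) = (2*Y)/(-2 + Y) = 2*Y/(-2 + Y))
s = 21 (s = 14 + 7 = 21)
b = √35242 (b = √(-90*(-32) + 32362) = √(2880 + 32362) = √35242 ≈ 187.73)
b - S(-105)*s = √35242 - 2*(-105)/(-2 - 105)*21 = √35242 - 2*(-105)/(-107)*21 = √35242 - 2*(-105)*(-1/107)*21 = √35242 - 210*21/107 = √35242 - 1*4410/107 = √35242 - 4410/107 = -4410/107 + √35242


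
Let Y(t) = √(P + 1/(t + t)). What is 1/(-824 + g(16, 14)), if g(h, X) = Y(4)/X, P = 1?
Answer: -1292032/1064634359 - 84*√2/1064634359 ≈ -0.0012137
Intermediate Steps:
Y(t) = √(1 + 1/(2*t)) (Y(t) = √(1 + 1/(t + t)) = √(1 + 1/(2*t)))
g(h, X) = 3*√2/(4*X) (g(h, X) = (√(4 + 2/4)/2)/X = (√(4 + 2*(¼))/2)/X = (√(4 + ½)/2)/X = (√(9/2)/2)/X = ((3*√2/2)/2)/X = (3*√2/4)/X = 3*√2/(4*X))
1/(-824 + g(16, 14)) = 1/(-824 + (¾)*√2/14) = 1/(-824 + (¾)*√2*(1/14)) = 1/(-824 + 3*√2/56)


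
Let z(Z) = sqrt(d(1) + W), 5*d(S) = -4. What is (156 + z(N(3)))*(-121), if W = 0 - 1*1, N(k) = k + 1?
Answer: -18876 - 363*I*sqrt(5)/5 ≈ -18876.0 - 162.34*I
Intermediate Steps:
N(k) = 1 + k
d(S) = -4/5 (d(S) = (1/5)*(-4) = -4/5)
W = -1 (W = 0 - 1 = -1)
z(Z) = 3*I*sqrt(5)/5 (z(Z) = sqrt(-4/5 - 1) = sqrt(-9/5) = 3*I*sqrt(5)/5)
(156 + z(N(3)))*(-121) = (156 + 3*I*sqrt(5)/5)*(-121) = -18876 - 363*I*sqrt(5)/5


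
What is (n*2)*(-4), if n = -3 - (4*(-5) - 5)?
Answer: -176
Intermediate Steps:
n = 22 (n = -3 - (-20 - 5) = -3 - 1*(-25) = -3 + 25 = 22)
(n*2)*(-4) = (22*2)*(-4) = 44*(-4) = -176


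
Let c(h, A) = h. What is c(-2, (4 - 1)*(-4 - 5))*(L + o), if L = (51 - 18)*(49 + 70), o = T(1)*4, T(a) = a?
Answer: -7862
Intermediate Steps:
o = 4 (o = 1*4 = 4)
L = 3927 (L = 33*119 = 3927)
c(-2, (4 - 1)*(-4 - 5))*(L + o) = -2*(3927 + 4) = -2*3931 = -7862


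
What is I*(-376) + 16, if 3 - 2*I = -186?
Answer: -35516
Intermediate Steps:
I = 189/2 (I = 3/2 - 1/2*(-186) = 3/2 + 93 = 189/2 ≈ 94.500)
I*(-376) + 16 = (189/2)*(-376) + 16 = -35532 + 16 = -35516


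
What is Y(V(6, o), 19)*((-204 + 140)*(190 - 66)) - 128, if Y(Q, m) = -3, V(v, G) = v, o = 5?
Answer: 23680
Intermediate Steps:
Y(V(6, o), 19)*((-204 + 140)*(190 - 66)) - 128 = -3*(-204 + 140)*(190 - 66) - 128 = -(-192)*124 - 128 = -3*(-7936) - 128 = 23808 - 128 = 23680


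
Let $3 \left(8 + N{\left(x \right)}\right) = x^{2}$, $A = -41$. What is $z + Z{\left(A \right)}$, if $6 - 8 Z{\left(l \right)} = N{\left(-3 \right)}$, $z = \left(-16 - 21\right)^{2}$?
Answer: $\frac{10963}{8} \approx 1370.4$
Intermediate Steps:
$z = 1369$ ($z = \left(-37\right)^{2} = 1369$)
$N{\left(x \right)} = -8 + \frac{x^{2}}{3}$
$Z{\left(l \right)} = \frac{11}{8}$ ($Z{\left(l \right)} = \frac{3}{4} - \frac{-8 + \frac{\left(-3\right)^{2}}{3}}{8} = \frac{3}{4} - \frac{-8 + \frac{1}{3} \cdot 9}{8} = \frac{3}{4} - \frac{-8 + 3}{8} = \frac{3}{4} - - \frac{5}{8} = \frac{3}{4} + \frac{5}{8} = \frac{11}{8}$)
$z + Z{\left(A \right)} = 1369 + \frac{11}{8} = \frac{10963}{8}$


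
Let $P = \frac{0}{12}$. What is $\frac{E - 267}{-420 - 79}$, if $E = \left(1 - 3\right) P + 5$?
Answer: $\frac{262}{499} \approx 0.52505$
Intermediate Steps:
$P = 0$ ($P = 0 \cdot \frac{1}{12} = 0$)
$E = 5$ ($E = \left(1 - 3\right) 0 + 5 = \left(-2\right) 0 + 5 = 0 + 5 = 5$)
$\frac{E - 267}{-420 - 79} = \frac{5 - 267}{-420 - 79} = - \frac{262}{-499} = \left(-262\right) \left(- \frac{1}{499}\right) = \frac{262}{499}$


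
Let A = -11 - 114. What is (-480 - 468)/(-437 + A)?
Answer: 474/281 ≈ 1.6868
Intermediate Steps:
A = -125
(-480 - 468)/(-437 + A) = (-480 - 468)/(-437 - 125) = -948/(-562) = -948*(-1/562) = 474/281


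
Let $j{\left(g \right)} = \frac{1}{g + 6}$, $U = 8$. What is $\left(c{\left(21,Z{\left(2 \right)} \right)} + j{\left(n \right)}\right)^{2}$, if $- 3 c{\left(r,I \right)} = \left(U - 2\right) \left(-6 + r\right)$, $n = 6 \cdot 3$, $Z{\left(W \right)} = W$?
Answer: $\frac{516961}{576} \approx 897.5$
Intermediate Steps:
$n = 18$
$j{\left(g \right)} = \frac{1}{6 + g}$
$c{\left(r,I \right)} = 12 - 2 r$ ($c{\left(r,I \right)} = - \frac{\left(8 - 2\right) \left(-6 + r\right)}{3} = - \frac{6 \left(-6 + r\right)}{3} = - \frac{-36 + 6 r}{3} = 12 - 2 r$)
$\left(c{\left(21,Z{\left(2 \right)} \right)} + j{\left(n \right)}\right)^{2} = \left(\left(12 - 42\right) + \frac{1}{6 + 18}\right)^{2} = \left(\left(12 - 42\right) + \frac{1}{24}\right)^{2} = \left(-30 + \frac{1}{24}\right)^{2} = \left(- \frac{719}{24}\right)^{2} = \frac{516961}{576}$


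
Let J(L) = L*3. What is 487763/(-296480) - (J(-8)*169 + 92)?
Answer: 1174758957/296480 ≈ 3962.4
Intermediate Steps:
J(L) = 3*L
487763/(-296480) - (J(-8)*169 + 92) = 487763/(-296480) - ((3*(-8))*169 + 92) = 487763*(-1/296480) - (-24*169 + 92) = -487763/296480 - (-4056 + 92) = -487763/296480 - 1*(-3964) = -487763/296480 + 3964 = 1174758957/296480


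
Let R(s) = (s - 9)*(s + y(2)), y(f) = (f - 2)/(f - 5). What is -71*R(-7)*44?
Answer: -349888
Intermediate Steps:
y(f) = (-2 + f)/(-5 + f)
R(s) = s*(-9 + s) (R(s) = (s - 9)*(s + (-2 + 2)/(-5 + 2)) = (-9 + s)*(s + 0/(-3)) = (-9 + s)*(s - 1/3*0) = (-9 + s)*(s + 0) = (-9 + s)*s = s*(-9 + s))
-71*R(-7)*44 = -(-497)*(-9 - 7)*44 = -(-497)*(-16)*44 = -71*112*44 = -7952*44 = -349888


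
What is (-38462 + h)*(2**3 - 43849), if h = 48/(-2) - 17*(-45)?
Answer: 1653726361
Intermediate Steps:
h = 741 (h = 48*(-1/2) + 765 = -24 + 765 = 741)
(-38462 + h)*(2**3 - 43849) = (-38462 + 741)*(2**3 - 43849) = -37721*(8 - 43849) = -37721*(-43841) = 1653726361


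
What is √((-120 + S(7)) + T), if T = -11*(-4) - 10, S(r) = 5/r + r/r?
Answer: I*√4130/7 ≈ 9.1807*I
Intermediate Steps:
S(r) = 1 + 5/r (S(r) = 5/r + 1 = 1 + 5/r)
T = 34 (T = 44 - 10 = 34)
√((-120 + S(7)) + T) = √((-120 + (5 + 7)/7) + 34) = √((-120 + (⅐)*12) + 34) = √((-120 + 12/7) + 34) = √(-828/7 + 34) = √(-590/7) = I*√4130/7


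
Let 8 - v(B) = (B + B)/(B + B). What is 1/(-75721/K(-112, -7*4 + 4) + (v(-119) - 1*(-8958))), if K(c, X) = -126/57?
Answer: 42/1815229 ≈ 2.3138e-5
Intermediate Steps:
v(B) = 7 (v(B) = 8 - (B + B)/(B + B) = 8 - 2*B/(2*B) = 8 - 2*B*1/(2*B) = 8 - 1*1 = 8 - 1 = 7)
K(c, X) = -42/19 (K(c, X) = -126*1/57 = -42/19)
1/(-75721/K(-112, -7*4 + 4) + (v(-119) - 1*(-8958))) = 1/(-75721/(-42/19) + (7 - 1*(-8958))) = 1/(-75721*(-19/42) + (7 + 8958)) = 1/(1438699/42 + 8965) = 1/(1815229/42) = 42/1815229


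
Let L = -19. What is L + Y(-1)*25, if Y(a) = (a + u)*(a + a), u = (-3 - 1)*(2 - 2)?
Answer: 31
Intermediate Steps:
u = 0 (u = -4*0 = 0)
Y(a) = 2*a² (Y(a) = (a + 0)*(a + a) = a*(2*a) = 2*a²)
L + Y(-1)*25 = -19 + (2*(-1)²)*25 = -19 + (2*1)*25 = -19 + 2*25 = -19 + 50 = 31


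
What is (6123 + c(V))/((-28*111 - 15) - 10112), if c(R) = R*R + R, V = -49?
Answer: -1695/2647 ≈ -0.64035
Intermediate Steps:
c(R) = R + R² (c(R) = R² + R = R + R²)
(6123 + c(V))/((-28*111 - 15) - 10112) = (6123 - 49*(1 - 49))/((-28*111 - 15) - 10112) = (6123 - 49*(-48))/((-3108 - 15) - 10112) = (6123 + 2352)/(-3123 - 10112) = 8475/(-13235) = 8475*(-1/13235) = -1695/2647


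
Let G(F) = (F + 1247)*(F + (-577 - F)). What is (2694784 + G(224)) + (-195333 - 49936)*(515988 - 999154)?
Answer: 118507487671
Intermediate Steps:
G(F) = -719519 - 577*F (G(F) = (1247 + F)*(-577) = -719519 - 577*F)
(2694784 + G(224)) + (-195333 - 49936)*(515988 - 999154) = (2694784 + (-719519 - 577*224)) + (-195333 - 49936)*(515988 - 999154) = (2694784 + (-719519 - 129248)) - 245269*(-483166) = (2694784 - 848767) + 118505641654 = 1846017 + 118505641654 = 118507487671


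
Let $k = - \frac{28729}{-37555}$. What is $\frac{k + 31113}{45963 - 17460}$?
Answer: $\frac{1168477444}{1070430165} \approx 1.0916$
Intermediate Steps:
$k = \frac{28729}{37555}$ ($k = \left(-28729\right) \left(- \frac{1}{37555}\right) = \frac{28729}{37555} \approx 0.76499$)
$\frac{k + 31113}{45963 - 17460} = \frac{\frac{28729}{37555} + 31113}{45963 - 17460} = \frac{1168477444}{37555 \cdot 28503} = \frac{1168477444}{37555} \cdot \frac{1}{28503} = \frac{1168477444}{1070430165}$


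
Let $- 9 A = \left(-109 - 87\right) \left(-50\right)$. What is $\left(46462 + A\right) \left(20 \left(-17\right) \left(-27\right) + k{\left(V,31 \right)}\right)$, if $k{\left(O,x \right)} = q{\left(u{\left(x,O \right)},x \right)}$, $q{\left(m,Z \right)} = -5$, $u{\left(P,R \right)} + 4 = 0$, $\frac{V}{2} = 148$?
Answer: $\frac{3746684650}{9} \approx 4.163 \cdot 10^{8}$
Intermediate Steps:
$V = 296$ ($V = 2 \cdot 148 = 296$)
$u{\left(P,R \right)} = -4$ ($u{\left(P,R \right)} = -4 + 0 = -4$)
$k{\left(O,x \right)} = -5$
$A = - \frac{9800}{9}$ ($A = - \frac{\left(-109 - 87\right) \left(-50\right)}{9} = - \frac{\left(-196\right) \left(-50\right)}{9} = \left(- \frac{1}{9}\right) 9800 = - \frac{9800}{9} \approx -1088.9$)
$\left(46462 + A\right) \left(20 \left(-17\right) \left(-27\right) + k{\left(V,31 \right)}\right) = \left(46462 - \frac{9800}{9}\right) \left(20 \left(-17\right) \left(-27\right) - 5\right) = \frac{408358 \left(\left(-340\right) \left(-27\right) - 5\right)}{9} = \frac{408358 \left(9180 - 5\right)}{9} = \frac{408358}{9} \cdot 9175 = \frac{3746684650}{9}$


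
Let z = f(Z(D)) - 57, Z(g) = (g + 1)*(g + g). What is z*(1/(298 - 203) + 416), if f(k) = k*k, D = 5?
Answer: 140022903/95 ≈ 1.4739e+6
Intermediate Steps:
Z(g) = 2*g*(1 + g) (Z(g) = (1 + g)*(2*g) = 2*g*(1 + g))
f(k) = k²
z = 3543 (z = (2*5*(1 + 5))² - 57 = (2*5*6)² - 57 = 60² - 57 = 3600 - 57 = 3543)
z*(1/(298 - 203) + 416) = 3543*(1/(298 - 203) + 416) = 3543*(1/95 + 416) = 3543*(39521/95) = 140022903/95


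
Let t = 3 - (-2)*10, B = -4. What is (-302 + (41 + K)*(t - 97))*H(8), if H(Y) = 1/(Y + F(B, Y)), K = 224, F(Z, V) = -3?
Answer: -19912/5 ≈ -3982.4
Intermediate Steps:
t = 23 (t = 3 - 1*(-20) = 3 + 20 = 23)
H(Y) = 1/(-3 + Y) (H(Y) = 1/(Y - 3) = 1/(-3 + Y))
(-302 + (41 + K)*(t - 97))*H(8) = (-302 + (41 + 224)*(23 - 97))/(-3 + 8) = (-302 + 265*(-74))/5 = (-302 - 19610)*(⅕) = -19912*⅕ = -19912/5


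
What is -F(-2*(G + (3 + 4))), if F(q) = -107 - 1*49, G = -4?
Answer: 156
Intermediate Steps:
F(q) = -156 (F(q) = -107 - 49 = -156)
-F(-2*(G + (3 + 4))) = -1*(-156) = 156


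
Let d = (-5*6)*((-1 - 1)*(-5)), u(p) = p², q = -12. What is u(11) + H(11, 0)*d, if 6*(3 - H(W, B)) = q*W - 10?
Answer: -7879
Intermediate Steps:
H(W, B) = 14/3 + 2*W (H(W, B) = 3 - (-12*W - 10)/6 = 3 - (-10 - 12*W)/6 = 3 + (5/3 + 2*W) = 14/3 + 2*W)
d = -300 (d = -(-60)*(-5) = -30*10 = -300)
u(11) + H(11, 0)*d = 11² + (14/3 + 2*11)*(-300) = 121 + (14/3 + 22)*(-300) = 121 + (80/3)*(-300) = 121 - 8000 = -7879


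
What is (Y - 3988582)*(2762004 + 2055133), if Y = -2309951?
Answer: -30340896360021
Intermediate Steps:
(Y - 3988582)*(2762004 + 2055133) = (-2309951 - 3988582)*(2762004 + 2055133) = -6298533*4817137 = -30340896360021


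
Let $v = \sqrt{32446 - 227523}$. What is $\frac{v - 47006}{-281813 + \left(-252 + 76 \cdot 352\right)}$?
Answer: $\frac{47006}{255313} - \frac{i \sqrt{195077}}{255313} \approx 0.18411 - 0.0017299 i$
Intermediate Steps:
$v = i \sqrt{195077}$ ($v = \sqrt{-195077} = i \sqrt{195077} \approx 441.68 i$)
$\frac{v - 47006}{-281813 + \left(-252 + 76 \cdot 352\right)} = \frac{i \sqrt{195077} - 47006}{-281813 + \left(-252 + 76 \cdot 352\right)} = \frac{-47006 + i \sqrt{195077}}{-281813 + \left(-252 + 26752\right)} = \frac{-47006 + i \sqrt{195077}}{-281813 + 26500} = \frac{-47006 + i \sqrt{195077}}{-255313} = \left(-47006 + i \sqrt{195077}\right) \left(- \frac{1}{255313}\right) = \frac{47006}{255313} - \frac{i \sqrt{195077}}{255313}$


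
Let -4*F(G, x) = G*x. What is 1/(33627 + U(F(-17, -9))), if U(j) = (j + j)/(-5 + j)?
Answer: 173/5817777 ≈ 2.9736e-5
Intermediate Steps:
F(G, x) = -G*x/4
U(j) = 2*j/(-5 + j) (U(j) = (2*j)/(-5 + j) = 2*j/(-5 + j))
1/(33627 + U(F(-17, -9))) = 1/(33627 + 2*(-¼*(-17)*(-9))/(-5 - ¼*(-17)*(-9))) = 1/(33627 + 2*(-153/4)/(-5 - 153/4)) = 1/(33627 + 2*(-153/4)/(-173/4)) = 1/(33627 + 2*(-153/4)*(-4/173)) = 1/(33627 + 306/173) = 1/(5817777/173) = 173/5817777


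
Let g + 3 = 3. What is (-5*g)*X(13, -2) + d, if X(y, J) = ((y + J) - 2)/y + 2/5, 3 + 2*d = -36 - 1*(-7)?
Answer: -16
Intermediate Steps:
d = -16 (d = -3/2 + (-36 - 1*(-7))/2 = -3/2 + (-36 + 7)/2 = -3/2 + (½)*(-29) = -3/2 - 29/2 = -16)
g = 0 (g = -3 + 3 = 0)
X(y, J) = ⅖ + (-2 + J + y)/y (X(y, J) = ((J + y) - 2)/y + 2*(⅕) = (-2 + J + y)/y + ⅖ = ⅖ + (-2 + J + y)/y)
(-5*g)*X(13, -2) + d = (-5*0)*((-2 - 2 + (7/5)*13)/13) - 16 = 0*((-2 - 2 + 91/5)/13) - 16 = 0*((1/13)*(71/5)) - 16 = 0*(71/65) - 16 = 0 - 16 = -16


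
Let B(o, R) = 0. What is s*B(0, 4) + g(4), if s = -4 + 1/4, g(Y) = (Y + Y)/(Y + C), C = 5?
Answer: 8/9 ≈ 0.88889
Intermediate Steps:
g(Y) = 2*Y/(5 + Y) (g(Y) = (Y + Y)/(Y + 5) = (2*Y)/(5 + Y) = 2*Y/(5 + Y))
s = -15/4 (s = -4 + ¼ = -15/4 ≈ -3.7500)
s*B(0, 4) + g(4) = -15/4*0 + 2*4/(5 + 4) = 0 + 2*4/9 = 0 + 2*4*(⅑) = 0 + 8/9 = 8/9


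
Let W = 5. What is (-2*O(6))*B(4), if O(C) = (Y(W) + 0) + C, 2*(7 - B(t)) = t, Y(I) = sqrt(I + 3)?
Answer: -60 - 20*sqrt(2) ≈ -88.284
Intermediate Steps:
Y(I) = sqrt(3 + I)
B(t) = 7 - t/2
O(C) = C + 2*sqrt(2) (O(C) = (sqrt(3 + 5) + 0) + C = (sqrt(8) + 0) + C = (2*sqrt(2) + 0) + C = 2*sqrt(2) + C = C + 2*sqrt(2))
(-2*O(6))*B(4) = (-2*(6 + 2*sqrt(2)))*(7 - 1/2*4) = (-12 - 4*sqrt(2))*(7 - 2) = (-12 - 4*sqrt(2))*5 = -60 - 20*sqrt(2)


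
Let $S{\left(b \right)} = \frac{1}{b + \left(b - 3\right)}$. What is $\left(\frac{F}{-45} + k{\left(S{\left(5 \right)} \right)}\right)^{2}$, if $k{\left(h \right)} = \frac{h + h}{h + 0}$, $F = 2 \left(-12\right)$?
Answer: $\frac{1444}{225} \approx 6.4178$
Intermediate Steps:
$F = -24$
$S{\left(b \right)} = \frac{1}{-3 + 2 b}$ ($S{\left(b \right)} = \frac{1}{b + \left(-3 + b\right)} = \frac{1}{-3 + 2 b}$)
$k{\left(h \right)} = 2$ ($k{\left(h \right)} = \frac{2 h}{h} = 2$)
$\left(\frac{F}{-45} + k{\left(S{\left(5 \right)} \right)}\right)^{2} = \left(- \frac{24}{-45} + 2\right)^{2} = \left(\left(-24\right) \left(- \frac{1}{45}\right) + 2\right)^{2} = \left(\frac{8}{15} + 2\right)^{2} = \left(\frac{38}{15}\right)^{2} = \frac{1444}{225}$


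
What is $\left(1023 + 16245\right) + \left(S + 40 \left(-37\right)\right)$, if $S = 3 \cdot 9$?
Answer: $15815$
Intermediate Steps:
$S = 27$
$\left(1023 + 16245\right) + \left(S + 40 \left(-37\right)\right) = \left(1023 + 16245\right) + \left(27 + 40 \left(-37\right)\right) = 17268 + \left(27 - 1480\right) = 17268 - 1453 = 15815$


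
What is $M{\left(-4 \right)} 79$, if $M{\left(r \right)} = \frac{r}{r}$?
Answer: $79$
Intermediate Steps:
$M{\left(r \right)} = 1$
$M{\left(-4 \right)} 79 = 1 \cdot 79 = 79$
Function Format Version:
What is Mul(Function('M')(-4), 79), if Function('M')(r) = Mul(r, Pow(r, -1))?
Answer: 79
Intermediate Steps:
Function('M')(r) = 1
Mul(Function('M')(-4), 79) = Mul(1, 79) = 79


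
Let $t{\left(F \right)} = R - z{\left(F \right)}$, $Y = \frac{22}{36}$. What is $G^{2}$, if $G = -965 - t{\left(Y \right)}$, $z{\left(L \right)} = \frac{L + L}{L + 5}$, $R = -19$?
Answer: $\frac{9124834576}{10201} \approx 8.945 \cdot 10^{5}$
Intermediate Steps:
$Y = \frac{11}{18}$ ($Y = 22 \cdot \frac{1}{36} = \frac{11}{18} \approx 0.61111$)
$z{\left(L \right)} = \frac{2 L}{5 + L}$
$t{\left(F \right)} = -19 - \frac{2 F}{5 + F}$
$G = - \frac{95524}{101}$ ($G = -965 - \frac{-95 - \frac{77}{6}}{5 + \frac{11}{18}} = -965 - \frac{-95 - \frac{77}{6}}{\frac{101}{18}} = -965 - \frac{18}{101} \left(- \frac{647}{6}\right) = -965 - - \frac{1941}{101} = -965 + \frac{1941}{101} = - \frac{95524}{101} \approx -945.78$)
$G^{2} = \left(- \frac{95524}{101}\right)^{2} = \frac{9124834576}{10201}$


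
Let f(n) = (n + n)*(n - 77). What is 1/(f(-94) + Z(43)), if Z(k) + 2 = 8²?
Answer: 1/32210 ≈ 3.1046e-5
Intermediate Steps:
Z(k) = 62 (Z(k) = -2 + 8² = -2 + 64 = 62)
f(n) = 2*n*(-77 + n) (f(n) = (2*n)*(-77 + n) = 2*n*(-77 + n))
1/(f(-94) + Z(43)) = 1/(2*(-94)*(-77 - 94) + 62) = 1/(2*(-94)*(-171) + 62) = 1/(32148 + 62) = 1/32210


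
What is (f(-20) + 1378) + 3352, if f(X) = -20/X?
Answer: 4731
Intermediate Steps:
(f(-20) + 1378) + 3352 = (-20/(-20) + 1378) + 3352 = (-20*(-1/20) + 1378) + 3352 = (1 + 1378) + 3352 = 1379 + 3352 = 4731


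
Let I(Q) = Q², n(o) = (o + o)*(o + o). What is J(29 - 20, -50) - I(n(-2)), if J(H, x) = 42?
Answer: -214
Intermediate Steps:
n(o) = 4*o² (n(o) = (2*o)*(2*o) = 4*o²)
J(29 - 20, -50) - I(n(-2)) = 42 - (4*(-2)²)² = 42 - (4*4)² = 42 - 1*16² = 42 - 1*256 = 42 - 256 = -214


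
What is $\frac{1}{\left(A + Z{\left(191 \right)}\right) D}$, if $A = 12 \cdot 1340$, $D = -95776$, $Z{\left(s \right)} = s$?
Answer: $- \frac{1}{1558371296} \approx -6.417 \cdot 10^{-10}$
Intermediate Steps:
$A = 16080$
$\frac{1}{\left(A + Z{\left(191 \right)}\right) D} = \frac{1}{\left(16080 + 191\right) \left(-95776\right)} = \frac{1}{16271} \left(- \frac{1}{95776}\right) = - \frac{1}{1558371296}$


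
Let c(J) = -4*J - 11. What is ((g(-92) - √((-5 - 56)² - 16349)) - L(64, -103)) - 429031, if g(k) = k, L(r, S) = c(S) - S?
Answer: -429627 - 2*I*√3157 ≈ -4.2963e+5 - 112.37*I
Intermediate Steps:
c(J) = -11 - 4*J
L(r, S) = -11 - 5*S (L(r, S) = (-11 - 4*S) - S = -11 - 5*S)
((g(-92) - √((-5 - 56)² - 16349)) - L(64, -103)) - 429031 = ((-92 - √((-5 - 56)² - 16349)) - (-11 - 5*(-103))) - 429031 = ((-92 - √((-61)² - 16349)) - (-11 + 515)) - 429031 = ((-92 - √(3721 - 16349)) - 1*504) - 429031 = ((-92 - √(-12628)) - 504) - 429031 = ((-92 - 2*I*√3157) - 504) - 429031 = (-596 - 2*I*√3157) - 429031 = -429627 - 2*I*√3157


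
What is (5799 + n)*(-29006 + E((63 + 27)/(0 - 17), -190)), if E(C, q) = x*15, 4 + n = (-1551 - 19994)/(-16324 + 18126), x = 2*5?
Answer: -150354837260/901 ≈ -1.6688e+8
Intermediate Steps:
x = 10
n = -28753/1802 (n = -4 + (-1551 - 19994)/(-16324 + 18126) = -4 - 21545/1802 = -28753/1802 ≈ -15.956)
E(C, q) = 150 (E(C, q) = 10*15 = 150)
(5799 + n)*(-29006 + E((63 + 27)/(0 - 17), -190)) = (5799 - 28753/1802)*(-29006 + 150) = (10421045/1802)*(-28856) = -150354837260/901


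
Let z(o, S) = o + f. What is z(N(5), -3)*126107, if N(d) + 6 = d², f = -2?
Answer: 2143819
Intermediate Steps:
N(d) = -6 + d²
z(o, S) = -2 + o (z(o, S) = o - 2 = -2 + o)
z(N(5), -3)*126107 = (-2 + (-6 + 5²))*126107 = (-2 + (-6 + 25))*126107 = (-2 + 19)*126107 = 17*126107 = 2143819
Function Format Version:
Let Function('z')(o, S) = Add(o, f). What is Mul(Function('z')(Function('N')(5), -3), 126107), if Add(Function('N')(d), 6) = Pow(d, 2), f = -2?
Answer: 2143819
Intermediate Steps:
Function('N')(d) = Add(-6, Pow(d, 2))
Function('z')(o, S) = Add(-2, o) (Function('z')(o, S) = Add(o, -2) = Add(-2, o))
Mul(Function('z')(Function('N')(5), -3), 126107) = Mul(Add(-2, Add(-6, Pow(5, 2))), 126107) = Mul(Add(-2, Add(-6, 25)), 126107) = Mul(Add(-2, 19), 126107) = Mul(17, 126107) = 2143819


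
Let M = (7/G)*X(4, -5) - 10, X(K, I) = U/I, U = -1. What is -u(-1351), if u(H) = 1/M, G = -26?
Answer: 130/1307 ≈ 0.099464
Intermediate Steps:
X(K, I) = -1/I
M = -1307/130 (M = (7/(-26))*(-1/(-5)) - 10 = (7*(-1/26))*(-1*(-1/5)) - 10 = -7/26*1/5 - 10 = -7/130 - 10 = -1307/130 ≈ -10.054)
u(H) = -130/1307 (u(H) = 1/(-1307/130) = -130/1307)
-u(-1351) = -1*(-130/1307) = 130/1307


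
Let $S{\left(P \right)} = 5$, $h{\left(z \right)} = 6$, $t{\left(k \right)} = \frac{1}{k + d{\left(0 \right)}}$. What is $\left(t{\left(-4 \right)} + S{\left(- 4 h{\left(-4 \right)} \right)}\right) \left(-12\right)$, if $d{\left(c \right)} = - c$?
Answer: $-57$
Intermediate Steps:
$t{\left(k \right)} = \frac{1}{k}$ ($t{\left(k \right)} = \frac{1}{k - 0} = \frac{1}{k + 0} = \frac{1}{k}$)
$\left(t{\left(-4 \right)} + S{\left(- 4 h{\left(-4 \right)} \right)}\right) \left(-12\right) = \left(\frac{1}{-4} + 5\right) \left(-12\right) = \left(- \frac{1}{4} + 5\right) \left(-12\right) = \frac{19}{4} \left(-12\right) = -57$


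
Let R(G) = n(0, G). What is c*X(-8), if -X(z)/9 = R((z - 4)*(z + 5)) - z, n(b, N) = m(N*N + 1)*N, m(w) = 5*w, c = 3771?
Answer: -7923670452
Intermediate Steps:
n(b, N) = N*(5 + 5*N²) (n(b, N) = (5*(N*N + 1))*N = (5*(N² + 1))*N = (5*(1 + N²))*N = (5 + 5*N²)*N = N*(5 + 5*N²))
R(G) = 5*G*(1 + G²)
X(z) = 9*z - 45*(1 + (-4 + z)²*(5 + z)²)*(-4 + z)*(5 + z) (X(z) = -9*(5*((z - 4)*(z + 5))*(1 + ((z - 4)*(z + 5))²) - z) = -9*(5*((-4 + z)*(5 + z))*(1 + ((-4 + z)*(5 + z))²) - z) = -9*(5*((-4 + z)*(5 + z))*(1 + (-4 + z)²*(5 + z)²) - z) = -9*(5*(1 + (-4 + z)²*(5 + z)²)*(-4 + z)*(5 + z) - z) = -9*(-z + 5*(1 + (-4 + z)²*(5 + z)²)*(-4 + z)*(5 + z)) = 9*z - 45*(1 + (-4 + z)²*(5 + z)²)*(-4 + z)*(5 + z))
c*X(-8) = 3771*(9*(-8) - 45*(1 + (-20 - 8 + (-8)²)²)*(-20 - 8 + (-8)²)) = 3771*(-72 - 45*(1 + (-20 - 8 + 64)²)*(-20 - 8 + 64)) = 3771*(-72 - 45*(1 + 36²)*36) = 3771*(-72 - 45*(1 + 1296)*36) = 3771*(-72 - 45*1297*36) = 3771*(-72 - 2101140) = 3771*(-2101212) = -7923670452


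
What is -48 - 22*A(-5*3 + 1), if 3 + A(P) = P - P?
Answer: 18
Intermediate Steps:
A(P) = -3 (A(P) = -3 + (P - P) = -3 + 0 = -3)
-48 - 22*A(-5*3 + 1) = -48 - 22*(-3) = -48 + 66 = 18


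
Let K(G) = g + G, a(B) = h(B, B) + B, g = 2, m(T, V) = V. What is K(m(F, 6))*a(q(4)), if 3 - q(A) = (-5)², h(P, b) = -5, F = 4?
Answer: -216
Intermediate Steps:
q(A) = -22 (q(A) = 3 - 1*(-5)² = 3 - 1*25 = 3 - 25 = -22)
a(B) = -5 + B
K(G) = 2 + G
K(m(F, 6))*a(q(4)) = (2 + 6)*(-5 - 22) = 8*(-27) = -216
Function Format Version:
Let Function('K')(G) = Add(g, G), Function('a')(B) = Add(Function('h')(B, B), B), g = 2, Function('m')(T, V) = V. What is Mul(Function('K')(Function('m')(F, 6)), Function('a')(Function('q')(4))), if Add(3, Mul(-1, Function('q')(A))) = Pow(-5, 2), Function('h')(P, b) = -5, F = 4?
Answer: -216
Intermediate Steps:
Function('q')(A) = -22 (Function('q')(A) = Add(3, Mul(-1, Pow(-5, 2))) = Add(3, Mul(-1, 25)) = Add(3, -25) = -22)
Function('a')(B) = Add(-5, B)
Function('K')(G) = Add(2, G)
Mul(Function('K')(Function('m')(F, 6)), Function('a')(Function('q')(4))) = Mul(Add(2, 6), Add(-5, -22)) = Mul(8, -27) = -216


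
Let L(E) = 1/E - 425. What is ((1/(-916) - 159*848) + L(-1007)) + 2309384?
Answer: 2005440832401/922412 ≈ 2.1741e+6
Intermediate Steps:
L(E) = -425 + 1/E
((1/(-916) - 159*848) + L(-1007)) + 2309384 = ((1/(-916) - 159*848) + (-425 + 1/(-1007))) + 2309384 = ((-1/916 - 134832) + (-425 - 1/1007)) + 2309384 = (-123506113/916 - 427976/1007) + 2309384 = -124762681807/922412 + 2309384 = 2005440832401/922412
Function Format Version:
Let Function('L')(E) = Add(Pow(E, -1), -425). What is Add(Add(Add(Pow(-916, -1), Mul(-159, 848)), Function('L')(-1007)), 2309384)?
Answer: Rational(2005440832401, 922412) ≈ 2.1741e+6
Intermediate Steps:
Function('L')(E) = Add(-425, Pow(E, -1))
Add(Add(Add(Pow(-916, -1), Mul(-159, 848)), Function('L')(-1007)), 2309384) = Add(Add(Add(Pow(-916, -1), Mul(-159, 848)), Add(-425, Pow(-1007, -1))), 2309384) = Add(Add(Add(Rational(-1, 916), -134832), Add(-425, Rational(-1, 1007))), 2309384) = Add(Add(Rational(-123506113, 916), Rational(-427976, 1007)), 2309384) = Add(Rational(-124762681807, 922412), 2309384) = Rational(2005440832401, 922412)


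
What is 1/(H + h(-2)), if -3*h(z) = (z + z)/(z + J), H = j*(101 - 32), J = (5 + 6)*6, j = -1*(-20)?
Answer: 48/66241 ≈ 0.00072463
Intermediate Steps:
j = 20
J = 66 (J = 11*6 = 66)
H = 1380 (H = 20*(101 - 32) = 20*69 = 1380)
h(z) = -2*z/(3*(66 + z)) (h(z) = -(z + z)/(3*(z + 66)) = -2*z/(3*(66 + z)))
1/(H + h(-2)) = 1/(1380 - 2*(-2)/(198 + 3*(-2))) = 1/(1380 - 2*(-2)/(198 - 6)) = 1/(1380 - 2*(-2)/192) = 1/(1380 - 2*(-2)*1/192) = 1/(1380 + 1/48) = 1/(66241/48) = 48/66241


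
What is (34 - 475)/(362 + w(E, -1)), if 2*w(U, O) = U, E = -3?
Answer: -126/103 ≈ -1.2233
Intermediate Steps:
w(U, O) = U/2
(34 - 475)/(362 + w(E, -1)) = (34 - 475)/(362 + (½)*(-3)) = -441/(362 - 3/2) = -441/721/2 = -441*2/721 = -126/103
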